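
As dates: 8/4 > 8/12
False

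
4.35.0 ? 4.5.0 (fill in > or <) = >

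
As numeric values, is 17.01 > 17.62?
False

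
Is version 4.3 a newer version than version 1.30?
Yes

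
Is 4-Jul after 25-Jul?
No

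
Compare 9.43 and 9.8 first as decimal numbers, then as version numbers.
As decimals: 9.43 < 9.8. As versions: v9.43 > v9.8 (minor version 43 > 8).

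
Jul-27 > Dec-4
False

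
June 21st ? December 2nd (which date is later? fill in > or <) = <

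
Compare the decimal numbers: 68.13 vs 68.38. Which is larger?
68.38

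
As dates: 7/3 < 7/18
True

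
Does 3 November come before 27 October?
No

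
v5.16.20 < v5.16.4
False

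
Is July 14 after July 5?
Yes. Day 14 comes after day 5 in July — this is a date comparison, not a decimal one (the decimal 7.14 would be smaller than 7.5).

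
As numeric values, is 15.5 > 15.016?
True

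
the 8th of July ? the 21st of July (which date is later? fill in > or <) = <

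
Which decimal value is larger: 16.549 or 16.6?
16.6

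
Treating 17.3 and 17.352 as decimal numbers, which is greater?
17.352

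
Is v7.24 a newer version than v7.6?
Yes. Version numbers are compared segment by segment as integers, not as decimals: minor version 24 > 6, so v7.24 > v7.6 (even though the decimal 7.24 < 7.6).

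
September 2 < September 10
True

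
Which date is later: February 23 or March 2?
March 2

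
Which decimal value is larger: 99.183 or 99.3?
99.3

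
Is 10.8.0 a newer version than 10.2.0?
Yes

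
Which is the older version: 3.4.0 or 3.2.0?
3.2.0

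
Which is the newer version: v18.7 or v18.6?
v18.7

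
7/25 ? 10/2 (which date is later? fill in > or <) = <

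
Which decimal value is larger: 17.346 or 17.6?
17.6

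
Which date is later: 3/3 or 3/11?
3/11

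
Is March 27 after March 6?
Yes. Day 27 comes after day 6 in March — this is a date comparison, not a decimal one (the decimal 3.27 would be smaller than 3.6).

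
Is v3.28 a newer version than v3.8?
Yes. Version numbers are compared segment by segment as integers, not as decimals: minor version 28 > 8, so v3.28 > v3.8 (even though the decimal 3.28 < 3.8).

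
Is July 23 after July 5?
Yes. Day 23 comes after day 5 in July — this is a date comparison, not a decimal one (the decimal 7.23 would be smaller than 7.5).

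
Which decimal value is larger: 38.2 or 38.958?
38.958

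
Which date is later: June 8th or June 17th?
June 17th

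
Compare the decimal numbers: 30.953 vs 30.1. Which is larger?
30.953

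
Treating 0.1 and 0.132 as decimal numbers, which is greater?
0.132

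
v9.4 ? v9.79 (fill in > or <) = <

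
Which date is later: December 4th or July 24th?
December 4th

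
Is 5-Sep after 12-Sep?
No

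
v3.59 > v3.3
True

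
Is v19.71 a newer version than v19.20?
Yes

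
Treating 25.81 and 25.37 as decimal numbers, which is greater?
25.81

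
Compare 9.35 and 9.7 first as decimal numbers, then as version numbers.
As decimals: 9.35 < 9.7. As versions: v9.35 > v9.7 (minor version 35 > 7).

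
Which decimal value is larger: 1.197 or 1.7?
1.7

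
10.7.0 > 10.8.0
False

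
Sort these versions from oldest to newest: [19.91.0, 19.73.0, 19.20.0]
[19.20.0, 19.73.0, 19.91.0]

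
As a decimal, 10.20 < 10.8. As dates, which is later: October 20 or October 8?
October 20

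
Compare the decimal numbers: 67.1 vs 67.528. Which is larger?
67.528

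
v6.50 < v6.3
False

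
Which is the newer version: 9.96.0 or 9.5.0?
9.96.0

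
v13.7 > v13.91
False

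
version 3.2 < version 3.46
True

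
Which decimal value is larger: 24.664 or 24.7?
24.7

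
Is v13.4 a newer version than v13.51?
No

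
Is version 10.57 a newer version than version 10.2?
Yes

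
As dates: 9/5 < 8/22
False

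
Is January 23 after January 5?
Yes. Day 23 comes after day 5 in January — this is a date comparison, not a decimal one (the decimal 1.23 would be smaller than 1.5).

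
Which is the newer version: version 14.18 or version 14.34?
version 14.34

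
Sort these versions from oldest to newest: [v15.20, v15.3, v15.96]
[v15.3, v15.20, v15.96]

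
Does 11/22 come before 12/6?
Yes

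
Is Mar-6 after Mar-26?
No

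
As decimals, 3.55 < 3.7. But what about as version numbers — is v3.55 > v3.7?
True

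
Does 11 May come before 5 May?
No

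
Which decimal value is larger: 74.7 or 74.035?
74.7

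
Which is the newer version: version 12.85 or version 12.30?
version 12.85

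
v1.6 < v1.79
True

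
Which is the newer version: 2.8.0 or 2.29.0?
2.29.0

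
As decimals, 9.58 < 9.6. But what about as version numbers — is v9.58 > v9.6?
True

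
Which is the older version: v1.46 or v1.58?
v1.46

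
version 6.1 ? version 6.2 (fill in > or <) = <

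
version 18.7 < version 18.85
True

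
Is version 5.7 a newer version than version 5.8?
No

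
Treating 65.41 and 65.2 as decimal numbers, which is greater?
65.41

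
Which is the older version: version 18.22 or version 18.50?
version 18.22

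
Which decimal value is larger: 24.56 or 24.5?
24.56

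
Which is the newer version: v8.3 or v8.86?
v8.86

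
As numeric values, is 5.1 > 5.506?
False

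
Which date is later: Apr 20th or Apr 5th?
Apr 20th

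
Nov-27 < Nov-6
False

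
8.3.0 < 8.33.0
True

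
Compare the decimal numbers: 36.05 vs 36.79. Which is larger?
36.79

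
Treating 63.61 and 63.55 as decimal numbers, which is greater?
63.61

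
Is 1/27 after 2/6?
No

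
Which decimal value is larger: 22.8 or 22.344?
22.8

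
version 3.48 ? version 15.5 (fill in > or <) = <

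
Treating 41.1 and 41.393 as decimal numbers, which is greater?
41.393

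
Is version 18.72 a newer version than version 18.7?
Yes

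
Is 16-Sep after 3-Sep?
Yes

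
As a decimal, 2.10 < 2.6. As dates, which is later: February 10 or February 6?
February 10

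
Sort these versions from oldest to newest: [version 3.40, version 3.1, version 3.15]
[version 3.1, version 3.15, version 3.40]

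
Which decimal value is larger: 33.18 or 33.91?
33.91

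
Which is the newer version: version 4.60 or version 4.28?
version 4.60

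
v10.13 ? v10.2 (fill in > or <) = >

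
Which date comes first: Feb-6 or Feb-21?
Feb-6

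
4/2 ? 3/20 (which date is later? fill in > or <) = >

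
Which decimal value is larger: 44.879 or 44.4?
44.879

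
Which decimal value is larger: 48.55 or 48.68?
48.68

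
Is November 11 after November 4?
Yes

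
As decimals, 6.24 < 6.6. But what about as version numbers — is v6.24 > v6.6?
True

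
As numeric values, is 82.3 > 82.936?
False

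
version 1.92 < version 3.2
True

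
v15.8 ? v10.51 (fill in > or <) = >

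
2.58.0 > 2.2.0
True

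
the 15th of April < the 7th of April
False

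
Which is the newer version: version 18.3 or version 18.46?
version 18.46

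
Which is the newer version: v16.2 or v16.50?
v16.50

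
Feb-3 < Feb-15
True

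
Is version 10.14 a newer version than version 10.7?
Yes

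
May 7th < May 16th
True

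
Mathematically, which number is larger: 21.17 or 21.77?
21.77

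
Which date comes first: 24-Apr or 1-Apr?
1-Apr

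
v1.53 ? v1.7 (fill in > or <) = >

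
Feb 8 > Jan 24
True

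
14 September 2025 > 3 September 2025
True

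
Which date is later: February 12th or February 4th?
February 12th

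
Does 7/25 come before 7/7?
No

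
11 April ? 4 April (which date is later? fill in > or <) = >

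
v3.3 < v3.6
True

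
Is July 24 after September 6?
No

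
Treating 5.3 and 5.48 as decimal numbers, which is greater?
5.48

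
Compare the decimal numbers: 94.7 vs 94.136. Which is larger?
94.7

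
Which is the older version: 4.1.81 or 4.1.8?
4.1.8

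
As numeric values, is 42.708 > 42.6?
True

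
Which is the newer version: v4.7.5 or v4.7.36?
v4.7.36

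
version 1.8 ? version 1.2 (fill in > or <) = >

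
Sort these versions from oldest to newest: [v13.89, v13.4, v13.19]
[v13.4, v13.19, v13.89]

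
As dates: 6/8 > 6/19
False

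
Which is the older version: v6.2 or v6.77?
v6.2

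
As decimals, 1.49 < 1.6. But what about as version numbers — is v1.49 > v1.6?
True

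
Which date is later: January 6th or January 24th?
January 24th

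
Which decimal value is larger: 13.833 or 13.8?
13.833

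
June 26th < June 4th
False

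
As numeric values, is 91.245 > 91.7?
False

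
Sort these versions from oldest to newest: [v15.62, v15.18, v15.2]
[v15.2, v15.18, v15.62]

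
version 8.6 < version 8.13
True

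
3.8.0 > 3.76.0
False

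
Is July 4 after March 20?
Yes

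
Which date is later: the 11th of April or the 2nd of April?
the 11th of April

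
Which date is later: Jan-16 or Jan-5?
Jan-16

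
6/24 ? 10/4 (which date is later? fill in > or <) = <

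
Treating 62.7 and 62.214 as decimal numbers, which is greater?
62.7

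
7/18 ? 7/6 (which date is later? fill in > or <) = >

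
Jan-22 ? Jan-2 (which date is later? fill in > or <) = >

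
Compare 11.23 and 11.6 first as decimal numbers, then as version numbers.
As decimals: 11.23 < 11.6. As versions: v11.23 > v11.6 (minor version 23 > 6).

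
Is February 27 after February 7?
Yes. Day 27 comes after day 7 in February — this is a date comparison, not a decimal one (the decimal 2.27 would be smaller than 2.7).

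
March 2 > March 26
False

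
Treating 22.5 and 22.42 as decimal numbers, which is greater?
22.5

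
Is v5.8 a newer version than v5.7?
Yes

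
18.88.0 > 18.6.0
True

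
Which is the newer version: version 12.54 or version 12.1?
version 12.54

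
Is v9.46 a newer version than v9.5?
Yes. Version numbers are compared segment by segment as integers, not as decimals: minor version 46 > 5, so v9.46 > v9.5 (even though the decimal 9.46 < 9.5).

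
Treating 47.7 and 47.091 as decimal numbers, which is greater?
47.7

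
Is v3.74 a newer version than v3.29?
Yes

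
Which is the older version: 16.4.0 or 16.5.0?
16.4.0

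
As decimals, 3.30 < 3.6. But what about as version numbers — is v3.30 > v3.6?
True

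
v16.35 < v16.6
False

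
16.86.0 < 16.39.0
False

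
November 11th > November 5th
True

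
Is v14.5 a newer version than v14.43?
No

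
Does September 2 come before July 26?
No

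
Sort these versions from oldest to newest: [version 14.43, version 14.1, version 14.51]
[version 14.1, version 14.43, version 14.51]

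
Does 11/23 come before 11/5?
No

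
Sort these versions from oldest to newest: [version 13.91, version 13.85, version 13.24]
[version 13.24, version 13.85, version 13.91]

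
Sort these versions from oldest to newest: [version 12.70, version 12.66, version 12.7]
[version 12.7, version 12.66, version 12.70]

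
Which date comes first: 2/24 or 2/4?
2/4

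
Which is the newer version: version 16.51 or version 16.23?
version 16.51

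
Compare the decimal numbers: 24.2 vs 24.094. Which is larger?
24.2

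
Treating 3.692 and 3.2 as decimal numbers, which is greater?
3.692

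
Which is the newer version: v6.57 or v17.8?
v17.8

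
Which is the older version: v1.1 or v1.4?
v1.1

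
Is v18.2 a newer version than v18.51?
No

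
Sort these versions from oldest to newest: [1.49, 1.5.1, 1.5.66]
[1.5.1, 1.5.66, 1.49]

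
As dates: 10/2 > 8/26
True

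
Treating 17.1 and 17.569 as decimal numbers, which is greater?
17.569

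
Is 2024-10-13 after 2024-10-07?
Yes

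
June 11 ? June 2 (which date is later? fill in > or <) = >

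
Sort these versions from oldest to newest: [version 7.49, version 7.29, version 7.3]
[version 7.3, version 7.29, version 7.49]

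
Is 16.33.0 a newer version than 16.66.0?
No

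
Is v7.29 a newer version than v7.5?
Yes. Version numbers are compared segment by segment as integers, not as decimals: minor version 29 > 5, so v7.29 > v7.5 (even though the decimal 7.29 < 7.5).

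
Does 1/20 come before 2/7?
Yes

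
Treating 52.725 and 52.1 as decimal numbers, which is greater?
52.725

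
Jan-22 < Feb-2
True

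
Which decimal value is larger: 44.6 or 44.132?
44.6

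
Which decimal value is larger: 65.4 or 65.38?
65.4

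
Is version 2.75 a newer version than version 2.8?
Yes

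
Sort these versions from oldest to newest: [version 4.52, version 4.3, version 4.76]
[version 4.3, version 4.52, version 4.76]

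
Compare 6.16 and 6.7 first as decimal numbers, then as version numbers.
As decimals: 6.16 < 6.7. As versions: v6.16 > v6.7 (minor version 16 > 7).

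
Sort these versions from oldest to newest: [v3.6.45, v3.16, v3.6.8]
[v3.6.8, v3.6.45, v3.16]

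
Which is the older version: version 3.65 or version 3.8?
version 3.8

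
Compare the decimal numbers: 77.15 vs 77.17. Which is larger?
77.17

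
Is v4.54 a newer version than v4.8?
Yes. Version numbers are compared segment by segment as integers, not as decimals: minor version 54 > 8, so v4.54 > v4.8 (even though the decimal 4.54 < 4.8).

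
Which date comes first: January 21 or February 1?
January 21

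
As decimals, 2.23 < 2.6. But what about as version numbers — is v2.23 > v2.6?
True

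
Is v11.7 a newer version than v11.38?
No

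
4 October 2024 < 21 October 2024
True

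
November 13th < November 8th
False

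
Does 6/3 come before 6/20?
Yes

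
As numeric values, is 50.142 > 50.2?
False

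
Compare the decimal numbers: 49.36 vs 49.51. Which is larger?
49.51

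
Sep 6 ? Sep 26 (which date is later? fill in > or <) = <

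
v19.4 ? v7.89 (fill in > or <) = >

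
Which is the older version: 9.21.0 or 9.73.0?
9.21.0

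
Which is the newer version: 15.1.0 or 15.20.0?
15.20.0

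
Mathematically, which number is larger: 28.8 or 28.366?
28.8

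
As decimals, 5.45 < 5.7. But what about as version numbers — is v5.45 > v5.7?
True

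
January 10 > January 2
True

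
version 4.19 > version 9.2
False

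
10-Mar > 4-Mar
True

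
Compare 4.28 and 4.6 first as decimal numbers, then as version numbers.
As decimals: 4.28 < 4.6. As versions: v4.28 > v4.6 (minor version 28 > 6).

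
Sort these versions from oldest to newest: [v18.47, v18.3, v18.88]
[v18.3, v18.47, v18.88]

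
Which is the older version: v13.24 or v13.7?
v13.7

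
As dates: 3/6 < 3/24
True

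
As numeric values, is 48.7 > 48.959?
False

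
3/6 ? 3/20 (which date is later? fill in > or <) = <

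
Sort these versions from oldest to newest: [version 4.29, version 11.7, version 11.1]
[version 4.29, version 11.1, version 11.7]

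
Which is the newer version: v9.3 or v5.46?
v9.3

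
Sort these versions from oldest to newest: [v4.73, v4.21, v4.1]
[v4.1, v4.21, v4.73]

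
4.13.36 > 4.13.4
True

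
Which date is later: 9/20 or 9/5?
9/20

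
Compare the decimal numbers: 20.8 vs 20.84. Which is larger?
20.84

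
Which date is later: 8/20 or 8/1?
8/20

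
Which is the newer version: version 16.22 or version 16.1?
version 16.22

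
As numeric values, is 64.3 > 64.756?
False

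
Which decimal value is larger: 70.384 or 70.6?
70.6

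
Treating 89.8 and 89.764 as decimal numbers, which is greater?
89.8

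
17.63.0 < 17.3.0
False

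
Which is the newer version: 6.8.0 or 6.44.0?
6.44.0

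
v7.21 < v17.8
True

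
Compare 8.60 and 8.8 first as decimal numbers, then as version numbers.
As decimals: 8.60 < 8.8. As versions: v8.60 > v8.8 (minor version 60 > 8).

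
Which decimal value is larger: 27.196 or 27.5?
27.5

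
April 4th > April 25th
False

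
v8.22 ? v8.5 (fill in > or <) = >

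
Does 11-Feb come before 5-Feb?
No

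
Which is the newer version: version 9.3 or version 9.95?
version 9.95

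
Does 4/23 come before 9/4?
Yes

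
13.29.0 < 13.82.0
True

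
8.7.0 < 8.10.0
True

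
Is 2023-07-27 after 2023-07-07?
Yes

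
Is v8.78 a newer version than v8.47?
Yes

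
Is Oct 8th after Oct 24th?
No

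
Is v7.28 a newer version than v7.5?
Yes. Version numbers are compared segment by segment as integers, not as decimals: minor version 28 > 5, so v7.28 > v7.5 (even though the decimal 7.28 < 7.5).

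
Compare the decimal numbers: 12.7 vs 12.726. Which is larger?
12.726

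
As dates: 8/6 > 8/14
False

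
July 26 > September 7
False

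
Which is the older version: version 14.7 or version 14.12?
version 14.7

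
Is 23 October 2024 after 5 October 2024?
Yes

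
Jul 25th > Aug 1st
False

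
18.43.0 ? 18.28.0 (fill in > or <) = >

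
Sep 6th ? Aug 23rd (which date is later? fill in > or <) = >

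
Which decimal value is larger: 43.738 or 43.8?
43.8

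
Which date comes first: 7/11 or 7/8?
7/8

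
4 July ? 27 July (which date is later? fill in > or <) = <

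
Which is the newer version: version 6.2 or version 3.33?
version 6.2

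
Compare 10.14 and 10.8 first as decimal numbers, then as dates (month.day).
As decimals: 10.14 < 10.8. As dates: 10/14 is later than 10/8 (day 14 > day 8).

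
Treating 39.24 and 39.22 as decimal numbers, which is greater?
39.24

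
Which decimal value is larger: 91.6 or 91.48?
91.6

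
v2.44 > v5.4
False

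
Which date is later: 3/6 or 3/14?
3/14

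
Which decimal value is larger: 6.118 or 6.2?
6.2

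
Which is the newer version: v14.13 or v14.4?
v14.13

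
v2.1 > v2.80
False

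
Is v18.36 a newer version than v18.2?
Yes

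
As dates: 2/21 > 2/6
True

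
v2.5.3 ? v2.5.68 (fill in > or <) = <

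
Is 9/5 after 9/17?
No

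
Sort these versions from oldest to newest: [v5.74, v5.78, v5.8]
[v5.8, v5.74, v5.78]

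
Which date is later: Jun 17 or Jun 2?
Jun 17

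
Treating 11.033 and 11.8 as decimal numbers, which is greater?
11.8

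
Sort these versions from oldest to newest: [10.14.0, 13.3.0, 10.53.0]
[10.14.0, 10.53.0, 13.3.0]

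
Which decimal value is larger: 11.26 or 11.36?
11.36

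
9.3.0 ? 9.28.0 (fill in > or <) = <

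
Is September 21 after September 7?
Yes. Day 21 comes after day 7 in September — this is a date comparison, not a decimal one (the decimal 9.21 would be smaller than 9.7).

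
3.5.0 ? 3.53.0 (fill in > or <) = <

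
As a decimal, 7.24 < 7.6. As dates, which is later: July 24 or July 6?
July 24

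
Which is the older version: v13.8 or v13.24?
v13.8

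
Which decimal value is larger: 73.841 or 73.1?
73.841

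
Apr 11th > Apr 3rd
True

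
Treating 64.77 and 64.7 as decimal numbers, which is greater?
64.77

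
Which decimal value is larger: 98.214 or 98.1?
98.214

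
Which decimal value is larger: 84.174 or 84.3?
84.3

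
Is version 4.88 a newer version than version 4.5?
Yes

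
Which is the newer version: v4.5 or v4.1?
v4.5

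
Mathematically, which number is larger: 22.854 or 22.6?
22.854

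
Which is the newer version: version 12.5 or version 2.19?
version 12.5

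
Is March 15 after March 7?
Yes. Day 15 comes after day 7 in March — this is a date comparison, not a decimal one (the decimal 3.15 would be smaller than 3.7).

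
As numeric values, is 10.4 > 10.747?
False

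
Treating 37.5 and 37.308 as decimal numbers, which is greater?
37.5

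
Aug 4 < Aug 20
True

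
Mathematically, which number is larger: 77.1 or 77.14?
77.14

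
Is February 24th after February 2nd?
Yes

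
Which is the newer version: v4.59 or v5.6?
v5.6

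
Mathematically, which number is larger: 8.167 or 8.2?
8.2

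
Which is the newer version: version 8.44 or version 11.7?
version 11.7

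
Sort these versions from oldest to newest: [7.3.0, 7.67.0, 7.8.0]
[7.3.0, 7.8.0, 7.67.0]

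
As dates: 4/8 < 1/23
False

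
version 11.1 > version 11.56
False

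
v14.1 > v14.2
False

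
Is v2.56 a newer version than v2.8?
Yes. Version numbers are compared segment by segment as integers, not as decimals: minor version 56 > 8, so v2.56 > v2.8 (even though the decimal 2.56 < 2.8).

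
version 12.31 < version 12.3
False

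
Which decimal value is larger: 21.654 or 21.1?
21.654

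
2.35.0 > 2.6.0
True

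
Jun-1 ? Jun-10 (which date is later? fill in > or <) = <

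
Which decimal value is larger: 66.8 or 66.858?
66.858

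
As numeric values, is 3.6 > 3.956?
False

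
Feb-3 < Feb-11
True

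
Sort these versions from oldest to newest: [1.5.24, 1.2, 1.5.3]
[1.2, 1.5.3, 1.5.24]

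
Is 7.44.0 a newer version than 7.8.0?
Yes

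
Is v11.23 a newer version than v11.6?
Yes. Version numbers are compared segment by segment as integers, not as decimals: minor version 23 > 6, so v11.23 > v11.6 (even though the decimal 11.23 < 11.6).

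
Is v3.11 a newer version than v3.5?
Yes. Version numbers are compared segment by segment as integers, not as decimals: minor version 11 > 5, so v3.11 > v3.5 (even though the decimal 3.11 < 3.5).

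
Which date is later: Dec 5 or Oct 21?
Dec 5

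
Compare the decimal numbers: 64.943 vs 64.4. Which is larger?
64.943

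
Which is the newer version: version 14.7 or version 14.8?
version 14.8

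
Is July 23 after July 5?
Yes. Day 23 comes after day 5 in July — this is a date comparison, not a decimal one (the decimal 7.23 would be smaller than 7.5).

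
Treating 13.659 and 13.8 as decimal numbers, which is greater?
13.8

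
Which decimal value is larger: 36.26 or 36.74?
36.74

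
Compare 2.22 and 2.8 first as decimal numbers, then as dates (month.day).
As decimals: 2.22 < 2.8. As dates: 2/22 is later than 2/8 (day 22 > day 8).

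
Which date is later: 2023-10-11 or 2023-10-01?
2023-10-11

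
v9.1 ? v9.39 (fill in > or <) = <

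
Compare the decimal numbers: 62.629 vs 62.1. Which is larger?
62.629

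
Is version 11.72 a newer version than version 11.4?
Yes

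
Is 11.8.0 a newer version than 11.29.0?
No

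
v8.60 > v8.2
True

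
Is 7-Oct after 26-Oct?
No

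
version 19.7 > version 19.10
False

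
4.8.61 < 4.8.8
False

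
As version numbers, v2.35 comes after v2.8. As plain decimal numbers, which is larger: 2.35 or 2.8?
2.8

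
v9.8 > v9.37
False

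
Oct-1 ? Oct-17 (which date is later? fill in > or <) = <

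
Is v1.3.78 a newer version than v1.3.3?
Yes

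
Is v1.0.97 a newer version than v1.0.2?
Yes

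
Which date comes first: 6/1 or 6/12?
6/1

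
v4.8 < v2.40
False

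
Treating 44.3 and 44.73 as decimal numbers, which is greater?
44.73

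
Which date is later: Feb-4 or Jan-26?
Feb-4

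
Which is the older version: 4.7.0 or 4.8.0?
4.7.0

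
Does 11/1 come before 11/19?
Yes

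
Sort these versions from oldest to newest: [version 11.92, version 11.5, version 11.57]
[version 11.5, version 11.57, version 11.92]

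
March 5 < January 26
False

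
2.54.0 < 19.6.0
True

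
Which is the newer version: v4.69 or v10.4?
v10.4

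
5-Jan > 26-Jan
False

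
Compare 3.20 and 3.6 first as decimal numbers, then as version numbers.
As decimals: 3.20 < 3.6. As versions: v3.20 > v3.6 (minor version 20 > 6).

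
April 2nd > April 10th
False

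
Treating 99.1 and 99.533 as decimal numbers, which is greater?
99.533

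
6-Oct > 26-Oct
False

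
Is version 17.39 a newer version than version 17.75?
No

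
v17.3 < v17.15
True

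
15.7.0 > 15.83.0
False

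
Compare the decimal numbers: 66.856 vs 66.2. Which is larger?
66.856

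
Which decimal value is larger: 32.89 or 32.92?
32.92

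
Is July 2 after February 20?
Yes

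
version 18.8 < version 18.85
True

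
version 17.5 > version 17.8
False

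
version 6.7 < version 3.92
False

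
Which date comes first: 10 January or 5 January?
5 January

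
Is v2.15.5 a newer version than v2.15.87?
No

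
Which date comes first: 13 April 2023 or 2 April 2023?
2 April 2023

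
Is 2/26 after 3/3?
No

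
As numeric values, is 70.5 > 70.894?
False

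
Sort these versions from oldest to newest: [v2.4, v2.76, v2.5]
[v2.4, v2.5, v2.76]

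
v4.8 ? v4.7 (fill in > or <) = >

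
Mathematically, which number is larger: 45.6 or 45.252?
45.6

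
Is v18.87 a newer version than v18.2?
Yes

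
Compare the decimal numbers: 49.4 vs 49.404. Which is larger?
49.404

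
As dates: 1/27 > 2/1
False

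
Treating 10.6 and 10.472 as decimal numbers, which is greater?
10.6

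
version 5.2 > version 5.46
False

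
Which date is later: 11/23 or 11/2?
11/23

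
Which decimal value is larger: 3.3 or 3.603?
3.603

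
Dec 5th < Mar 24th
False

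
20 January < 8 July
True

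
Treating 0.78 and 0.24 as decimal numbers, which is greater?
0.78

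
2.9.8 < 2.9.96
True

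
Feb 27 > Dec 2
False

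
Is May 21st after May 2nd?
Yes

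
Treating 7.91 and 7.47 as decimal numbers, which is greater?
7.91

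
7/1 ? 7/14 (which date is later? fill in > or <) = <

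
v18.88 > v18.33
True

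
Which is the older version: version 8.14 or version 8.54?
version 8.14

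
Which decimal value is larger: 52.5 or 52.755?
52.755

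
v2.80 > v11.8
False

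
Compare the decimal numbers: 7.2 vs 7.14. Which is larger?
7.2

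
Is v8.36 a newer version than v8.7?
Yes. Version numbers are compared segment by segment as integers, not as decimals: minor version 36 > 7, so v8.36 > v8.7 (even though the decimal 8.36 < 8.7).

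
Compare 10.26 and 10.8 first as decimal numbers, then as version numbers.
As decimals: 10.26 < 10.8. As versions: v10.26 > v10.8 (minor version 26 > 8).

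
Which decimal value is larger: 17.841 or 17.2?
17.841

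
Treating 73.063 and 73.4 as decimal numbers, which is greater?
73.4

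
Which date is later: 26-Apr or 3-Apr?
26-Apr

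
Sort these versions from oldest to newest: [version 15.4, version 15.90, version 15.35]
[version 15.4, version 15.35, version 15.90]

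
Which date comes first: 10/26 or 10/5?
10/5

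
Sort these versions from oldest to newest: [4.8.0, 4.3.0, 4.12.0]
[4.3.0, 4.8.0, 4.12.0]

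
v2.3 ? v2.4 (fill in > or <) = <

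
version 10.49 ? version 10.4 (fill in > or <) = >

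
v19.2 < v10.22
False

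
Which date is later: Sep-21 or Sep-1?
Sep-21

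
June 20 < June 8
False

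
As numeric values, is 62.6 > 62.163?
True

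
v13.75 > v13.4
True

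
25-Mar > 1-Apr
False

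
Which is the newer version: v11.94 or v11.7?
v11.94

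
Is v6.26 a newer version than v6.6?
Yes. Version numbers are compared segment by segment as integers, not as decimals: minor version 26 > 6, so v6.26 > v6.6 (even though the decimal 6.26 < 6.6).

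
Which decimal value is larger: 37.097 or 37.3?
37.3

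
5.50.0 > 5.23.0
True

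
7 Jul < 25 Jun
False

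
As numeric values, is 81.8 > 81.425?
True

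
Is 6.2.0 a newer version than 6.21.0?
No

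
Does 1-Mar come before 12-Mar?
Yes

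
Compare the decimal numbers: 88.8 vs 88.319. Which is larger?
88.8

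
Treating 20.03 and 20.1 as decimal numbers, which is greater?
20.1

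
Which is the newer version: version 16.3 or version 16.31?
version 16.31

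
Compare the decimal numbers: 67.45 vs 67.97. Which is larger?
67.97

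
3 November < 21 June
False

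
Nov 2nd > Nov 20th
False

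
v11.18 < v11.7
False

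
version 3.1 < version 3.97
True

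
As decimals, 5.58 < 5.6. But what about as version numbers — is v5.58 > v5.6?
True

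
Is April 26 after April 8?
Yes. Day 26 comes after day 8 in April — this is a date comparison, not a decimal one (the decimal 4.26 would be smaller than 4.8).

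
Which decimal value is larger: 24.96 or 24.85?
24.96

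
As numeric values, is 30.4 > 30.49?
False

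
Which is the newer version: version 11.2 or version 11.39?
version 11.39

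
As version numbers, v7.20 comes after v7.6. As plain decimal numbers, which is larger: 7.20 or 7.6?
7.6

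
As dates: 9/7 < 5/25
False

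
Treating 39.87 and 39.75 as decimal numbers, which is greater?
39.87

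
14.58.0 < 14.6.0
False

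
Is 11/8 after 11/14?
No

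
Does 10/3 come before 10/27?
Yes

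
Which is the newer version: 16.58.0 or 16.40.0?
16.58.0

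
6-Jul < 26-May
False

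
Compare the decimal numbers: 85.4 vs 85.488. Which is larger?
85.488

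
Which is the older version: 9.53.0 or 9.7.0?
9.7.0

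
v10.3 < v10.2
False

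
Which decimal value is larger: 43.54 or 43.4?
43.54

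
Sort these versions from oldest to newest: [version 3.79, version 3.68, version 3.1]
[version 3.1, version 3.68, version 3.79]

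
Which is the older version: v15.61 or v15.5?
v15.5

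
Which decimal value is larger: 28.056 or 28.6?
28.6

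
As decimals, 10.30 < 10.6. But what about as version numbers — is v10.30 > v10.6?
True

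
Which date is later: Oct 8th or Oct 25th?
Oct 25th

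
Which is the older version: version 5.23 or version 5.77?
version 5.23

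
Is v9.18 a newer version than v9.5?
Yes. Version numbers are compared segment by segment as integers, not as decimals: minor version 18 > 5, so v9.18 > v9.5 (even though the decimal 9.18 < 9.5).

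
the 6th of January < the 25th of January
True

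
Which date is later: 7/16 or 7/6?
7/16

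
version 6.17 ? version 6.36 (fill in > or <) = <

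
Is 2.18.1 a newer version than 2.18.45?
No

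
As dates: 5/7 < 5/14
True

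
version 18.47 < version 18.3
False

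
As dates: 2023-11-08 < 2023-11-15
True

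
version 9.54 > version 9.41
True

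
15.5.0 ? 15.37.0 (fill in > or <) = <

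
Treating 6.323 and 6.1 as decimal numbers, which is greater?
6.323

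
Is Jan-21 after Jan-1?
Yes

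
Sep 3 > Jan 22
True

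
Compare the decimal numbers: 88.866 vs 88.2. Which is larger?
88.866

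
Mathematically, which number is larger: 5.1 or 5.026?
5.1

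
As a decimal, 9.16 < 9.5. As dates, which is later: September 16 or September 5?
September 16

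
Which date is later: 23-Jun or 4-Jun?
23-Jun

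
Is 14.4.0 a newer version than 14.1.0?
Yes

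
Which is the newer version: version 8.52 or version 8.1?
version 8.52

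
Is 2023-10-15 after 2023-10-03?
Yes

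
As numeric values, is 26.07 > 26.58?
False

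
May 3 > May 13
False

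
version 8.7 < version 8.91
True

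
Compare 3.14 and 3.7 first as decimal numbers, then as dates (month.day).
As decimals: 3.14 < 3.7. As dates: 3/14 is later than 3/7 (day 14 > day 7).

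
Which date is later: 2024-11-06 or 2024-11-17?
2024-11-17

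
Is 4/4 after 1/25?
Yes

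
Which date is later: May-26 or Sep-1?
Sep-1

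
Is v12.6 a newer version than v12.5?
Yes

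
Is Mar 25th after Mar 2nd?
Yes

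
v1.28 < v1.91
True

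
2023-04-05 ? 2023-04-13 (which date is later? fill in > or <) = <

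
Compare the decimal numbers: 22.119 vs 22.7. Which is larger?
22.7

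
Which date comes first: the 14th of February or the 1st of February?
the 1st of February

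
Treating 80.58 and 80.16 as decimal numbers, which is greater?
80.58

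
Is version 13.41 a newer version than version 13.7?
Yes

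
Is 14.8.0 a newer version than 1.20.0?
Yes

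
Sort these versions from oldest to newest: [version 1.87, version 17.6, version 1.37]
[version 1.37, version 1.87, version 17.6]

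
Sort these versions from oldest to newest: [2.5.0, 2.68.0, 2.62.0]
[2.5.0, 2.62.0, 2.68.0]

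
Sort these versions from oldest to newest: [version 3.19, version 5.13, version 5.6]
[version 3.19, version 5.6, version 5.13]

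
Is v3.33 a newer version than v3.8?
Yes. Version numbers are compared segment by segment as integers, not as decimals: minor version 33 > 8, so v3.33 > v3.8 (even though the decimal 3.33 < 3.8).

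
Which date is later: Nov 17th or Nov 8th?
Nov 17th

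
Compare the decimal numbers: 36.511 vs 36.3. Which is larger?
36.511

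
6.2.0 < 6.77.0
True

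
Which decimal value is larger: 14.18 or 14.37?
14.37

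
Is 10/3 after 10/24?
No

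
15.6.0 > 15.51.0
False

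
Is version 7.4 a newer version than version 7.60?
No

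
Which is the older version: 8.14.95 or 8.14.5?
8.14.5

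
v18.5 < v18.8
True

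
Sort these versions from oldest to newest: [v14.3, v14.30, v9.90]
[v9.90, v14.3, v14.30]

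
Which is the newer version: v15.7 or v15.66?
v15.66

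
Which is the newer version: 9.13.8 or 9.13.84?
9.13.84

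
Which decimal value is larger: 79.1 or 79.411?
79.411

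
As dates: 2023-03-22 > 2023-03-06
True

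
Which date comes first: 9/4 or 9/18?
9/4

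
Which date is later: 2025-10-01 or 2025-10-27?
2025-10-27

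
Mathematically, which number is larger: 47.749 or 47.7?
47.749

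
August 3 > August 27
False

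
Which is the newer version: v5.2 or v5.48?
v5.48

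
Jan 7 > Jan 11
False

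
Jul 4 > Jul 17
False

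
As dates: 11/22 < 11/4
False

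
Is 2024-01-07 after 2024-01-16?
No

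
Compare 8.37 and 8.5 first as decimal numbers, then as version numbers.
As decimals: 8.37 < 8.5. As versions: v8.37 > v8.5 (minor version 37 > 5).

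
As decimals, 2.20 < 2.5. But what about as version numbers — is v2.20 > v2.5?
True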